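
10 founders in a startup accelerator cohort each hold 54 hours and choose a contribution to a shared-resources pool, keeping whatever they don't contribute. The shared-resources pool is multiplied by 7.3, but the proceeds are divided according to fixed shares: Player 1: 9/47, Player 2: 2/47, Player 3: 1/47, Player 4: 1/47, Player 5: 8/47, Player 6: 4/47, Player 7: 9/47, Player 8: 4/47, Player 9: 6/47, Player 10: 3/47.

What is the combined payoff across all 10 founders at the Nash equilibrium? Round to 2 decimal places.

For player j, contributing a unit is worthwhile iff 7.3 × (j's share) ≥ 1, i.e. iff j's share is at least 0.1370.
The shares above 0.1370 belong to Player 1, Player 5 and Player 7, contributing 54 each; the remaining 7 contribute 0. Total contributed: 162.
The shared-resources pool pays out 7.3 × 162 = 1182.60 in total (split across the unequal shares, but the aggregate is all that matters for the group sum).
The 7 free-riders keep 54 each, adding 378. Group total = 378 + 1182.60 = 1560.60.

1560.60 hours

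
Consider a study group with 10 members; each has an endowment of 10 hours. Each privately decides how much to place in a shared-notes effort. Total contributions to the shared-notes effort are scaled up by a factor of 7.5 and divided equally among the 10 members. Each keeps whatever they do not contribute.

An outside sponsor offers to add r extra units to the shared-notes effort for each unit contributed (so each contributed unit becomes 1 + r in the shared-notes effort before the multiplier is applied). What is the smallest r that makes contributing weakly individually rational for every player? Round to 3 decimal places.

0.333

With matching at rate r, one contributed unit becomes (1 + r) in the shared-notes effort and returns 7.5 × (1 + r) / 10 to the contributor.
Setting this equal to 1: 1 + r = 10/7.5 = 1.3333.
So the minimum matching rate is r = 1.3333 − 1 = 0.333.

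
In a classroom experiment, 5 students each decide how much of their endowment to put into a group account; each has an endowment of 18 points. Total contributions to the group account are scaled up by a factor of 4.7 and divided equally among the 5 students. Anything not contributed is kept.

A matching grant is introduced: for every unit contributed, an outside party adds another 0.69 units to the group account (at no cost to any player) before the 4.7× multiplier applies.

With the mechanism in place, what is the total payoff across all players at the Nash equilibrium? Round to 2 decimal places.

714.87 points

With the mechanism, a contributed unit returns 4.7 × 1.69 / 5 = 1.5886 per unit of net cost to the contributor — now above 1 — so contributing fully is weakly dominant for every player.
At the Nash equilibrium everyone contributes 18. Group total payoff = 4.7 × 1.69 × 90 = 714.87.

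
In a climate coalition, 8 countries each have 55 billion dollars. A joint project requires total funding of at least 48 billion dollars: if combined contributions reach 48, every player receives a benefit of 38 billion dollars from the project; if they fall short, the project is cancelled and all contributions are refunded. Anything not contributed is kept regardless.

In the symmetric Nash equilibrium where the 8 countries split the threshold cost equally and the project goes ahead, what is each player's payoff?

87 billion dollars

Equal share of the threshold: 48/8 = 6.
At this profile no one gains by cutting their contribution: any cut drops the total below 48, the project is cancelled, contributions are refunded, and the deviator ends with 55, which is less than 55 − 6 + 38 = 87. Contributing more than 6 just wastes the excess. So contributing exactly 6 is a best response.
Each player's payoff: 55 − 6 + 38 = 87.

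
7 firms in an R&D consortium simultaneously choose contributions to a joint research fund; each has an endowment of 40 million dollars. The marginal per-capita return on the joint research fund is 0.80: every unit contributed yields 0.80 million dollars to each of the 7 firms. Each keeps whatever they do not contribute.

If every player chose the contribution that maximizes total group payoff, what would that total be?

1568.00 million dollars

Each contributed unit returns 5.600 to the group as a whole (0.80 to each of 7 players), which exceeds 1, so the social optimum is full contribution: group total = 5.600 × 280 = 1568.00.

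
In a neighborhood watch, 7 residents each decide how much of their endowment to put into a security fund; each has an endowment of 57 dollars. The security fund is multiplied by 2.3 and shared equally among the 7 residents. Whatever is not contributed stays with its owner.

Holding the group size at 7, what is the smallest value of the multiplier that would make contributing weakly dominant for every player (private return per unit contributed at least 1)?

A contributed unit returns (multiplier)/7 to its contributor.
This reaches 1 exactly when the multiplier is 7.

7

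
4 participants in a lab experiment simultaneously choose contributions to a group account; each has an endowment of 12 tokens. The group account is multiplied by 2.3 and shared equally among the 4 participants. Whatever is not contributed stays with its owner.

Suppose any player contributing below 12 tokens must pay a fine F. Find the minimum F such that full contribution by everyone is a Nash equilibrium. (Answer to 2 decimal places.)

5.10 tokens

Given the others contribute fully, the best deviation is to contribute 0 (any partial contribution still incurs the fine and gives up units whose private return 0.5750 is below 1).
Deviating from 12 to 0 saves 12 tokens but forfeits the deviator's share of the drop in the group account: 2.3/4 × 12 = 6.90.
So the deviation gain is 12 − 6.90 = 5.10, and the fine must be at least 5.10 tokens to wipe it out.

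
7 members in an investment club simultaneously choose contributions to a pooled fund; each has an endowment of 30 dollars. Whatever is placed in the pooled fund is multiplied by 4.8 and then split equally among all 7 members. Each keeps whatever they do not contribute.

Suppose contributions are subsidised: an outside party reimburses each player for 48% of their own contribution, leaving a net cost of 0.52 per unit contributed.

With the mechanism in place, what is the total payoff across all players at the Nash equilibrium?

With the mechanism, a contributed unit returns (4.8/7) / 0.52 = 1.3187 per unit of net cost to the contributor — now above 1 — so contributing fully is weakly dominant for every player.
So the Nash equilibrium is full contribution by all 7; the group earns 7 × (30 × 0.48 + 4.8 × 30) = 1108.80.

1108.80 dollars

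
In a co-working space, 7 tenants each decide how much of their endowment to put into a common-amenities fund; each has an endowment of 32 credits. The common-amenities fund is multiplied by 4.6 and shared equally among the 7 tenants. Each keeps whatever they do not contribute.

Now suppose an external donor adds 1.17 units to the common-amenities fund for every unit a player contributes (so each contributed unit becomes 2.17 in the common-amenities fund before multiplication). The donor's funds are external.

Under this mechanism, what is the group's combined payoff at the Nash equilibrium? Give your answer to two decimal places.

Under the mechanism each unit contributed yields 4.6 × 2.17 / 7 = 1.4260 back to its contributor per unit of net cost, which exceeds 1, making full contribution the dominant choice for everyone.
At the Nash equilibrium everyone contributes 32. Group total payoff = 4.6 × 2.17 × 224 = 2235.97.

2235.97 credits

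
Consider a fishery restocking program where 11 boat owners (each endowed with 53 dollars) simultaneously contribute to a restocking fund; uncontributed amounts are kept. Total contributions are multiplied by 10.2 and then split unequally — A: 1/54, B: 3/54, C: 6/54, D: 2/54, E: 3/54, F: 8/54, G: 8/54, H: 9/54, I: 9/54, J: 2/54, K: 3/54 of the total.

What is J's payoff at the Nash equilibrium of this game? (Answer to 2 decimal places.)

For player j, contributing a unit is worthwhile iff 10.2 × (j's share) ≥ 1, i.e. iff j's share is at least 0.0980.
The shares above 0.0980 belong to C, F, G, H and I, contributing 53 each; the remaining 6 contribute 0. Total contributed: 265.
J keeps 53 and receives 10.2 × 265 × 2/54 = 100.11 from the restocking fund, for a payoff of 153.11.

153.11 dollars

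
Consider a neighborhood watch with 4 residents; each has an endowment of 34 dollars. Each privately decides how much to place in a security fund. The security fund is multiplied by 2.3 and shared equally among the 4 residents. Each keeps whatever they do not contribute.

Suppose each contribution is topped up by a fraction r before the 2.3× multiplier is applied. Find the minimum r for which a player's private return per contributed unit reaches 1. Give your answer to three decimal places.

With matching at rate r, one contributed unit becomes (1 + r) in the security fund and returns 2.3 × (1 + r) / 4 to the contributor.
Setting this equal to 1: 1 + r = 4/2.3 = 1.7391.
So the minimum matching rate is r = 1.7391 − 1 = 0.739.

0.739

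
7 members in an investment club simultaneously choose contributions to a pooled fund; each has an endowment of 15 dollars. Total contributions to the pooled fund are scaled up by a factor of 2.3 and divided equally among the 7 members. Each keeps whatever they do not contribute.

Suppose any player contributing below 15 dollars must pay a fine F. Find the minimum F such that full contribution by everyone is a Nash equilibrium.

10.07 dollars

Given the others contribute fully, the best deviation is to contribute 0 (any partial contribution still incurs the fine and gives up units whose private return 0.3286 is below 1).
Deviating from 15 to 0 saves 15 dollars but forfeits the deviator's share of the drop in the pooled fund: 2.3/7 × 15 = 4.93.
So the deviation gain is 15 − 4.93 = 10.07, and the fine must be at least 10.07 dollars to wipe it out.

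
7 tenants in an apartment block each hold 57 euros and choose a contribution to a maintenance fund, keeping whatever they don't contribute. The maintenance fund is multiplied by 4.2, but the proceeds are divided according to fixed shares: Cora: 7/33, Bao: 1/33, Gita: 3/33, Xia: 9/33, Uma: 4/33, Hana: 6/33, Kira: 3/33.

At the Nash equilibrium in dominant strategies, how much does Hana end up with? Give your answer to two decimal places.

100.53 euros

Player j's private return per contributed unit is 4.2 × (j's share). Contributing is weakly dominant for j when that share is at least 1/4.2 = 0.2381, and contributing 0 is dominant otherwise.
Xia alone (share 9/33) is above the threshold, contributing 57; the remaining 6 contribute 0. Total contributed: 57.
Hana keeps 57 and receives 4.2 × 57 × 6/33 = 43.53 from the maintenance fund, for a payoff of 100.53.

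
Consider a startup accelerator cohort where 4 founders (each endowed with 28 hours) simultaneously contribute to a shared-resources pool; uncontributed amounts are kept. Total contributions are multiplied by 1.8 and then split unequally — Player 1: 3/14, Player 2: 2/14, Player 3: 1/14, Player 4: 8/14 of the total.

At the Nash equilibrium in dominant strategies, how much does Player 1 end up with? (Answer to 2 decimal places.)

38.80 hours

A player with share s gets back 1.8·s per unit contributed, so full contribution is dominant for anyone with s > 1/1.8 = 0.5556 and zero contribution is dominant for anyone below.
The only share above 0.5556 is Player 4's 8/14, contributing 28; the remaining 3 contribute 0. Total contributed: 28.
Player 1 keeps 28 and receives 1.8 × 28 × 3/14 = 10.80 from the shared-resources pool, for a payoff of 38.80.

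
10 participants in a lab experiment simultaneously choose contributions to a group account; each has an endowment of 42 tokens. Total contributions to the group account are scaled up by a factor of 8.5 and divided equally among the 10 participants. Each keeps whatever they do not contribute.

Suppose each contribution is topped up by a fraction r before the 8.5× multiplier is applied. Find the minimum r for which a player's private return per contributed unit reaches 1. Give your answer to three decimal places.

0.176

With matching at rate r, one contributed unit becomes (1 + r) in the group account and returns 8.5 × (1 + r) / 10 to the contributor.
Setting this equal to 1: 1 + r = 10/8.5 = 1.1765.
So the minimum matching rate is r = 1.1765 − 1 = 0.176.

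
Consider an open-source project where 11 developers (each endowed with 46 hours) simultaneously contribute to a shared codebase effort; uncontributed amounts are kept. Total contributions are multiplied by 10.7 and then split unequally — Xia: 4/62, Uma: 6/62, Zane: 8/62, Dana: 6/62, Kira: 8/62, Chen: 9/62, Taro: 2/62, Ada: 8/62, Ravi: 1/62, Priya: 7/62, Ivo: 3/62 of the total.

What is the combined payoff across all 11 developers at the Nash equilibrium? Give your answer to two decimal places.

For player j, contributing a unit is worthwhile iff 10.7 × (j's share) ≥ 1, i.e. iff j's share is at least 0.0935.
Uma, Zane, Dana, Kira, Chen, Ada and Priya are above the threshold, contributing 46 each; the remaining 4 contribute 0. Total contributed: 322.
The shared codebase effort pays out 10.7 × 322 = 3445.40 in total (split across the unequal shares, but the aggregate is all that matters for the group sum).
The 4 free-riders keep 46 each, adding 184. Group total = 184 + 3445.40 = 3629.40.

3629.40 hours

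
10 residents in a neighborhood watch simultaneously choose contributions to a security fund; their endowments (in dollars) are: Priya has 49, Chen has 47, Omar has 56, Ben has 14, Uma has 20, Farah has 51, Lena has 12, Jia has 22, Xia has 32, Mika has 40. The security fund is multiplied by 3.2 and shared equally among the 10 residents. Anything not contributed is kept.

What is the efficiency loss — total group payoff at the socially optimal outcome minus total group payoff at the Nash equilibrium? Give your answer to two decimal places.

754.60 dollars

The private return per contributed unit is 3.2/10 = 0.3200 < 1 for every player regardless of endowment, so the Nash equilibrium is zero contribution and the group total is Σ E_j = 49 + 47 + 56 + 14 + 20 + 51 + 12 + 22 + 32 + 40 = 343.
Each contributed unit returns 3.200 to the group, so the social optimum is full contribution by everyone: group total = 3.200 × 343 = 1097.60.
Efficiency loss = (3.200 − 1) × 343 = 754.60.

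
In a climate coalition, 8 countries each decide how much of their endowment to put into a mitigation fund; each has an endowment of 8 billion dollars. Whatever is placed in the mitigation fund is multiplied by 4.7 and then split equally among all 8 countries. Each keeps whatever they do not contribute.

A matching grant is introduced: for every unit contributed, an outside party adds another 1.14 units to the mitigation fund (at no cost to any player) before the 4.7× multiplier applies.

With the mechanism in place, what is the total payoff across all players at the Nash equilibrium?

643.71 billion dollars

With the mechanism, a contributed unit returns 4.7 × 2.14 / 8 = 1.2573 per unit of net cost to the contributor — now above 1 — so contributing fully is weakly dominant for every player.
So the Nash equilibrium is full contribution by all 8; the group earns 4.7 × 2.14 × 64 = 643.71.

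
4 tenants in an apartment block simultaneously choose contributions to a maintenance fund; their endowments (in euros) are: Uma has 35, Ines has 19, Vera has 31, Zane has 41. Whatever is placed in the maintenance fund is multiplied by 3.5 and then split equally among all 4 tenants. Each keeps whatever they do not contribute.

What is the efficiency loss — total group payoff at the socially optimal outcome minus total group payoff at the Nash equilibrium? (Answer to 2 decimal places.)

315.00 euros

The private return per contributed unit is 3.5/4 = 0.8750 < 1 for every player regardless of endowment, so the Nash equilibrium is zero contribution and the group total is Σ E_j = 35 + 19 + 31 + 41 = 126.
Each contributed unit returns 3.500 to the group, so the social optimum is full contribution by everyone: group total = 3.500 × 126 = 441.00.
Efficiency loss = (3.500 − 1) × 126 = 315.00.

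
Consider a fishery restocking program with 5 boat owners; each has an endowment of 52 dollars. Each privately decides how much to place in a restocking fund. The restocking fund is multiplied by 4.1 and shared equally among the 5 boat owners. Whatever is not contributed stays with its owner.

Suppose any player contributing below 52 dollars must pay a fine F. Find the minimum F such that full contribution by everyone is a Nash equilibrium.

Given the others contribute fully, the best deviation is to contribute 0 (any partial contribution still incurs the fine and gives up units whose private return 0.8200 is below 1).
Deviating from 52 to 0 saves 52 dollars but forfeits the deviator's share of the drop in the restocking fund: 4.1/5 × 52 = 42.64.
So the deviation gain is 52 − 42.64 = 9.36, and the fine must be at least 9.36 dollars to wipe it out.

9.36 dollars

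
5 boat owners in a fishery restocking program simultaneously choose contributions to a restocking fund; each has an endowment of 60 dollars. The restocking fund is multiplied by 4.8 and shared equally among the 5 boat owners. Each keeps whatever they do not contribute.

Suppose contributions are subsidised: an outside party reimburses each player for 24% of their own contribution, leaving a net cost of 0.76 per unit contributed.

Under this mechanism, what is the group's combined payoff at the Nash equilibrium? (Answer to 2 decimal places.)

The effective private return per unit is now (4.8/5) / 0.76 = 1.2632 > 1, so every player's dominant strategy flips to full contribution.
So the Nash equilibrium is full contribution by all 5; the group earns 5 × (60 × 0.24 + 4.8 × 60) = 1512.00.

1512.00 dollars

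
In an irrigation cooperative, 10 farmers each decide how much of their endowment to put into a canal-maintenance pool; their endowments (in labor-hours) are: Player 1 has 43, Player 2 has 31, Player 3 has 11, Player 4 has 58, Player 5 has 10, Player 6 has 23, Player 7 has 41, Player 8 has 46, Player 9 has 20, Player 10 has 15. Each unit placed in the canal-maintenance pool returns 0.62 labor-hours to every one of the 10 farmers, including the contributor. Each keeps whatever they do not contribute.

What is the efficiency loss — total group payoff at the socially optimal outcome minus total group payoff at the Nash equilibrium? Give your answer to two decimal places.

1549.60 labor-hours

The private return per contributed unit is 0.62 < 1 for everyone, so the Nash equilibrium is zero contribution and the group total is Σ E_j = 43 + 31 + 11 + 58 + 10 + 23 + 41 + 46 + 20 + 15 = 298.
Each contributed unit returns 6.200 to the group, so the social optimum is full contribution by everyone: group total = 6.200 × 298 = 1847.60.
Efficiency loss = (6.200 − 1) × 298 = 1549.60.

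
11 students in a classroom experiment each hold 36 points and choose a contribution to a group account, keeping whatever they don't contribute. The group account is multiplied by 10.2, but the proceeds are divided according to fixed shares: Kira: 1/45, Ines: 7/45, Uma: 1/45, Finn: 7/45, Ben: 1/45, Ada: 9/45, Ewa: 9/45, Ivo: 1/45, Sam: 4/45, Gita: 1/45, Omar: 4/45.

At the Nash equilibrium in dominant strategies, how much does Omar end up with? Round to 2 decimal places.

166.56 points

A player with share s gets back 10.2·s per unit contributed, so full contribution is dominant for anyone with s > 1/10.2 = 0.0980 and zero contribution is dominant for anyone below.
The shares above 0.0980 belong to Ines, Finn, Ada and Ewa, contributing 36 each; the remaining 7 contribute 0. Total contributed: 144.
Omar keeps 36 and receives 10.2 × 144 × 4/45 = 130.56 from the group account, for a payoff of 166.56.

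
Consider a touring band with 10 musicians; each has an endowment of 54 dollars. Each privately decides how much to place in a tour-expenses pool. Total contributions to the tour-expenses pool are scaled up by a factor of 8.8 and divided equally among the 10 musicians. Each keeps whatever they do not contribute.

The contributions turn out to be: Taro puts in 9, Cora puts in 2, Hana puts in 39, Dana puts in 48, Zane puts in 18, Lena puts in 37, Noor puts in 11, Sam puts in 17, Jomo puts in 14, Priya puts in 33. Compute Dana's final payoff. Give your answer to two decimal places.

206.64 dollars

Total contributed: 9 + 2 + 39 + 48 + 18 + 37 + 11 + 17 + 14 + 33 = 228.
Each receives 8.8 × 228 / 10 = 200.64 from the tour-expenses pool.
Dana keeps 54 − 48 = 6, so Dana's payoff is 6 + 200.64 = 206.64.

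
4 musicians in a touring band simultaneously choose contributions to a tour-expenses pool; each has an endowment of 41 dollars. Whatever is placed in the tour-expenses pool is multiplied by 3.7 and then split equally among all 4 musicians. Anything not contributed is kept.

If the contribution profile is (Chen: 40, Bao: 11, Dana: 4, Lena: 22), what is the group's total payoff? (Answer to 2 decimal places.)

371.90 dollars

Total contributed: 40 + 11 + 4 + 22 = 77; total kept: 4 × 41 − 77 = 87.
The tour-expenses pool pays out 3.7 × 77 = 284.90 in aggregate.
Group total = 87 + 284.90 = 371.90.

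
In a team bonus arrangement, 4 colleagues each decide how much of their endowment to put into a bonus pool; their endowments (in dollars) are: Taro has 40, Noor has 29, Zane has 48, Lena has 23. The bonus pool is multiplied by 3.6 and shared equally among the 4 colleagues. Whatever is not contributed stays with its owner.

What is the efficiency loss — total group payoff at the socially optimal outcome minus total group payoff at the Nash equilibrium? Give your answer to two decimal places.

364.00 dollars

The private return per contributed unit is 3.6/4 = 0.9000 < 1 for every player regardless of endowment, so the Nash equilibrium is zero contribution and the group total is Σ E_j = 40 + 29 + 48 + 23 = 140.
Each contributed unit returns 3.600 to the group, so the social optimum is full contribution by everyone: group total = 3.600 × 140 = 504.00.
Efficiency loss = (3.600 − 1) × 140 = 364.00.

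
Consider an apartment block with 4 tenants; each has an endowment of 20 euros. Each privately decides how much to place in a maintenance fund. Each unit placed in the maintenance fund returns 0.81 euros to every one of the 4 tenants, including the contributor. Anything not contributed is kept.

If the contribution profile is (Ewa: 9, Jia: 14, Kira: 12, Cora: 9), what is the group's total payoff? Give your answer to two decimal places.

178.56 euros

Total contributed: 9 + 14 + 12 + 9 = 44; total kept: 4 × 20 − 44 = 36.
The maintenance fund pays out 0.81 × 4 × 44 = 142.56 in aggregate.
Group total = 36 + 142.56 = 178.56.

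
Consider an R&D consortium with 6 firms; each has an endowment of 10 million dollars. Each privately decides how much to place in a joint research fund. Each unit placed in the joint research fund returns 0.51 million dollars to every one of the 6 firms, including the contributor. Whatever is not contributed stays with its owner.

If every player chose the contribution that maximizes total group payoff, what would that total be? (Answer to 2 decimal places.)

Each contributed unit returns 3.060 to the group as a whole (0.51 to each of 6 players), which exceeds 1, so the social optimum is full contribution: group total = 3.060 × 60 = 183.60.

183.60 million dollars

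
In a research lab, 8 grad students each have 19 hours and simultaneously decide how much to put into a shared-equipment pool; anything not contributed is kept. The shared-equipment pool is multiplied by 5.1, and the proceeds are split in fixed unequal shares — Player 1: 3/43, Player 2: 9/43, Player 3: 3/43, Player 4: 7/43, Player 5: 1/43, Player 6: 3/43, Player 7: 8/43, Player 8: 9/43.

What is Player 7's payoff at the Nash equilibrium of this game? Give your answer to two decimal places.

55.06 hours

Player j's private return per contributed unit is 5.1 × (j's share). Contributing is weakly dominant for j when that share is at least 1/5.1 = 0.1961, and contributing 0 is dominant otherwise.
Player 2 and Player 8 are above the threshold, contributing 19 each; the remaining 6 contribute 0. Total contributed: 38.
Player 7 keeps 19 and receives 5.1 × 38 × 8/43 = 36.06 from the shared-equipment pool, for a payoff of 55.06.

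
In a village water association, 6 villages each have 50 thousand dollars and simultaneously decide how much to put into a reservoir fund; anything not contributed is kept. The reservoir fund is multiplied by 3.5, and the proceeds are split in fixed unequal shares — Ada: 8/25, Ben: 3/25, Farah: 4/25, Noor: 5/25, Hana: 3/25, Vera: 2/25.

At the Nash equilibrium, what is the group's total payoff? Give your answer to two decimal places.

A player with share s gets back 3.5·s per unit contributed, so full contribution is dominant for anyone with s > 1/3.5 = 0.2857 and zero contribution is dominant for anyone below.
Only Ada (8/25) clears that bar, contributing 50; the remaining 5 contribute 0. Total contributed: 50.
The reservoir fund pays out 3.5 × 50 = 175.00 in total (split across the unequal shares, but the aggregate is all that matters for the group sum).
The 5 free-riders keep 50 each, adding 250. Group total = 250 + 175.00 = 425.00.

425.00 thousand dollars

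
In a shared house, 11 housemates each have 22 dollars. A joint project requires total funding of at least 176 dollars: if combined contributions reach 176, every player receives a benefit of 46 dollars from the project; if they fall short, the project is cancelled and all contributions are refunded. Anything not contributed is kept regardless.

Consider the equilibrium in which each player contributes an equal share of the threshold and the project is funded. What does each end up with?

Equal share of the threshold: 176/11 = 16.
At this profile no one gains by cutting their contribution: any cut drops the total below 176, the project is cancelled, contributions are refunded, and the deviator ends with 22, which is less than 22 − 16 + 46 = 52. Contributing more than 16 just wastes the excess. So contributing exactly 16 is a best response.
Each player's payoff: 22 − 16 + 46 = 52.

52 dollars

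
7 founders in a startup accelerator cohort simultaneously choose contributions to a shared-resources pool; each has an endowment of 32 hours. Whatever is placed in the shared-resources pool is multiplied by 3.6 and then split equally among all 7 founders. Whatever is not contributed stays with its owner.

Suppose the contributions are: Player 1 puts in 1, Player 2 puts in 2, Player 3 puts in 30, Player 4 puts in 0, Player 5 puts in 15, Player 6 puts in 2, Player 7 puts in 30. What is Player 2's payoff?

Total contributed: 1 + 2 + 30 + 0 + 15 + 2 + 30 = 80.
Each receives 3.6 × 80 / 7 = 41.14 from the shared-resources pool.
Player 2 keeps 32 − 2 = 30, so Player 2's payoff is 30 + 41.14 = 71.14.

71.14 hours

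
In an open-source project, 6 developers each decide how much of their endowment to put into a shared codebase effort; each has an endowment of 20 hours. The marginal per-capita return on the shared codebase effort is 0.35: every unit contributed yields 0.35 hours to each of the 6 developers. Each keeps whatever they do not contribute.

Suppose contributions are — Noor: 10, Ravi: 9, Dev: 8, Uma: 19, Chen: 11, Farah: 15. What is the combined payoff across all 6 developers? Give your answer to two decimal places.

Total contributed: 10 + 9 + 8 + 19 + 11 + 15 = 72; total kept: 6 × 20 − 72 = 48.
The shared codebase effort pays out 0.35 × 6 × 72 = 151.20 in aggregate.
Group total = 48 + 151.20 = 199.20.

199.20 hours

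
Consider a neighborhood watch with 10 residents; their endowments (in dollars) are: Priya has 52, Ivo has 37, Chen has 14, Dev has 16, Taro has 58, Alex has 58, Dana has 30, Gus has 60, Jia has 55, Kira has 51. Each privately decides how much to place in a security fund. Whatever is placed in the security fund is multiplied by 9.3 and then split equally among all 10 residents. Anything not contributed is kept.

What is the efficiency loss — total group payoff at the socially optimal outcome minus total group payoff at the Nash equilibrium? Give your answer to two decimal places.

The private return per contributed unit is 9.3/10 = 0.9300 < 1 for every player regardless of endowment, so the Nash equilibrium is zero contribution and the group total is Σ E_j = 52 + 37 + 14 + 16 + 58 + 58 + 30 + 60 + 55 + 51 = 431.
Each contributed unit returns 9.300 to the group, so the social optimum is full contribution by everyone: group total = 9.300 × 431 = 4008.30.
Efficiency loss = (9.300 − 1) × 431 = 3577.30.

3577.30 dollars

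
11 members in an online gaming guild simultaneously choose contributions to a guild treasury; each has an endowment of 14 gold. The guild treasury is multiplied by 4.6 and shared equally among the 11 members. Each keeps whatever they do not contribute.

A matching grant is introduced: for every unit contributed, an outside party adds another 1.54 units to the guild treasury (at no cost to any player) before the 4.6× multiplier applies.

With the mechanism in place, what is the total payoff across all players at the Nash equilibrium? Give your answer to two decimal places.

With the mechanism, a contributed unit returns 4.6 × 2.54 / 11 = 1.0622 per unit of net cost to the contributor — now above 1 — so contributing fully is weakly dominant for every player.
So the Nash equilibrium is full contribution by all 11; the group earns 4.6 × 2.54 × 154 = 1799.34.

1799.34 gold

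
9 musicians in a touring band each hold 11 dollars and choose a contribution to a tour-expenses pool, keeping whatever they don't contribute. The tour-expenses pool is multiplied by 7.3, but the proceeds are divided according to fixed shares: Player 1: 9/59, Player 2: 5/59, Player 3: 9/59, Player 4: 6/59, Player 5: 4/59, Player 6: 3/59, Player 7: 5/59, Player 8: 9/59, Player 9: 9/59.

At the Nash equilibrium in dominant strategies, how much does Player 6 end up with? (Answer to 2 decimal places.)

For player j, contributing a unit is worthwhile iff 7.3 × (j's share) ≥ 1, i.e. iff j's share is at least 0.1370.
Player 1, Player 3, Player 8 and Player 9 clear that bar, contributing 11 each; the remaining 5 contribute 0. Total contributed: 44.
Player 6 keeps 11 and receives 7.3 × 44 × 3/59 = 16.33 from the tour-expenses pool, for a payoff of 27.33.

27.33 dollars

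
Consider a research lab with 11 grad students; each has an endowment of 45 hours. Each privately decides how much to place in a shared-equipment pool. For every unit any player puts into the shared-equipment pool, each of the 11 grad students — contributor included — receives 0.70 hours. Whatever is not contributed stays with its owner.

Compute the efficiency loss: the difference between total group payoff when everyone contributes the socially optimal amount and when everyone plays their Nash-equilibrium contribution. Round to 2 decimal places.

3316.50 hours

The private return per contributed unit is 0.70 < 1, so contributing 0 is dominant for every player. At the Nash equilibrium everyone keeps their 45, and the group total is 11 × 45 = 495.
Each contributed unit returns 7.700 to the group as a whole (0.70 to each of 11 players), which exceeds 1, so the social optimum is full contribution: group total = 7.700 × 495 = 3811.50.
Efficiency loss = 3811.50 − 495 = 3316.50.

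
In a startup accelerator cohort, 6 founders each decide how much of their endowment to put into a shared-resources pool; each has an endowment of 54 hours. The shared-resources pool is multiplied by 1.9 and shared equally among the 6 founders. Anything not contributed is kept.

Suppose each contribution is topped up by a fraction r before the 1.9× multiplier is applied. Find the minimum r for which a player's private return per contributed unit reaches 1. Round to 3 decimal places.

2.158

With matching at rate r, one contributed unit becomes (1 + r) in the shared-resources pool and returns 1.9 × (1 + r) / 6 to the contributor.
Setting this equal to 1: 1 + r = 6/1.9 = 3.1579.
So the minimum matching rate is r = 3.1579 − 1 = 2.158.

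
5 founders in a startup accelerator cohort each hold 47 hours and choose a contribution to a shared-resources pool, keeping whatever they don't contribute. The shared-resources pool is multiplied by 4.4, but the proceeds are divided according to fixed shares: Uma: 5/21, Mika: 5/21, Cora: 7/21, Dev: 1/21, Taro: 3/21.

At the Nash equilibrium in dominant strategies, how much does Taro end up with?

135.63 hours

For player j, contributing a unit is worthwhile iff 4.4 × (j's share) ≥ 1, i.e. iff j's share is at least 0.2273.
Uma, Mika and Cora are above the threshold, contributing 47 each; the remaining 2 contribute 0. Total contributed: 141.
Taro keeps 47 and receives 4.4 × 141 × 3/21 = 88.63 from the shared-resources pool, for a payoff of 135.63.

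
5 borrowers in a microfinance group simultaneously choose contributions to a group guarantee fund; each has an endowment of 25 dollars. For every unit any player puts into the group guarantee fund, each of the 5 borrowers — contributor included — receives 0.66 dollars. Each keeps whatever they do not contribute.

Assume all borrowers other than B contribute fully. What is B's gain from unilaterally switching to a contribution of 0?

Switching from a contribution of 25 to 0 lets B keep an extra 25 dollars, but lowers the group guarantee fund by 25, which costs B their own share of that drop: 0.66 × 25 = 16.50.
Net gain = 25 − 16.50 = 8.50. The private return per contributed unit (0.66) is below 1, so free-riding is indeed the best response regardless of what the others do.

8.50 dollars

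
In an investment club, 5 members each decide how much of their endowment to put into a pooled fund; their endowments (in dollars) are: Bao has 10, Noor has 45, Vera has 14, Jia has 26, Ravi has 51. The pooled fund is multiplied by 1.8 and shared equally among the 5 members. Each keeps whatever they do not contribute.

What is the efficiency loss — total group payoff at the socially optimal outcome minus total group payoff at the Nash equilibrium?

116.80 dollars

The private return per contributed unit is 1.8/5 = 0.3600 < 1 for every player regardless of endowment, so the Nash equilibrium is zero contribution and the group total is Σ E_j = 10 + 45 + 14 + 26 + 51 = 146.
Each contributed unit returns 1.800 to the group, so the social optimum is full contribution by everyone: group total = 1.800 × 146 = 262.80.
Efficiency loss = (1.800 − 1) × 146 = 116.80.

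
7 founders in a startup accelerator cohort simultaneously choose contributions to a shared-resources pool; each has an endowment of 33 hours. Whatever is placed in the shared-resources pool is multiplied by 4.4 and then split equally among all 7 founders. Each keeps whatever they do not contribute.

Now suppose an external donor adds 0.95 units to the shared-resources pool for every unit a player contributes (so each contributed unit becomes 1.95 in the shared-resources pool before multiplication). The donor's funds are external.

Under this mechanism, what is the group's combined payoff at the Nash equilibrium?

With the mechanism, a contributed unit returns 4.4 × 1.95 / 7 = 1.2257 per unit of net cost to the contributor — now above 1 — so contributing fully is weakly dominant for every player.
At the Nash equilibrium everyone contributes 33. Group total payoff = 4.4 × 1.95 × 231 = 1981.98.

1981.98 hours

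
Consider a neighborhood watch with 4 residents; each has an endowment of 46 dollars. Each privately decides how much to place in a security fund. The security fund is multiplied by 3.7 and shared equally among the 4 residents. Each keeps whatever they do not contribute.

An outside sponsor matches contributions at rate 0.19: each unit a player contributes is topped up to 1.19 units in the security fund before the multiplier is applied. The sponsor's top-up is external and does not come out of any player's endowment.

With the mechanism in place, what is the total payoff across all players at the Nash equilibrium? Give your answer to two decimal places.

810.15 dollars

Under the mechanism each unit contributed yields 3.7 × 1.19 / 4 = 1.1008 back to its contributor per unit of net cost, which exceeds 1, making full contribution the dominant choice for everyone.
At the Nash equilibrium everyone contributes 46. Group total payoff = 3.7 × 1.19 × 184 = 810.15.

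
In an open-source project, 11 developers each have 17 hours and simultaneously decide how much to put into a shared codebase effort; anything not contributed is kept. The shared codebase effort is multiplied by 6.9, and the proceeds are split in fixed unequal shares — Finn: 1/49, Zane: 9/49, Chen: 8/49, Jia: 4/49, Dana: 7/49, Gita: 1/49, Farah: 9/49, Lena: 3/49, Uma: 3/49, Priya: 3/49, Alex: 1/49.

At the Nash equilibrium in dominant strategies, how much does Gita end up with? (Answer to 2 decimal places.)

24.18 hours

Player j's private return per contributed unit is 6.9 × (j's share). Contributing is weakly dominant for j when that share is at least 1/6.9 = 0.1449, and contributing 0 is dominant otherwise.
The shares above 0.1449 belong to Zane, Chen and Farah, contributing 17 each; the remaining 8 contribute 0. Total contributed: 51.
Gita keeps 17 and receives 6.9 × 51 × 1/49 = 7.18 from the shared codebase effort, for a payoff of 24.18.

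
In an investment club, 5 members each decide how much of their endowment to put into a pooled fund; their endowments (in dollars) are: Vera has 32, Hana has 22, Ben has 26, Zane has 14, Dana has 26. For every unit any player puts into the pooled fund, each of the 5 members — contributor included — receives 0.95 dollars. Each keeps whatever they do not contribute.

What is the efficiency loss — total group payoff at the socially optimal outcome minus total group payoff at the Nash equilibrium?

450.00 dollars

The private return per contributed unit is 0.95 < 1 for everyone, so the Nash equilibrium is zero contribution and the group total is Σ E_j = 32 + 22 + 26 + 14 + 26 = 120.
Each contributed unit returns 4.750 to the group, so the social optimum is full contribution by everyone: group total = 4.750 × 120 = 570.00.
Efficiency loss = (4.750 − 1) × 120 = 450.00.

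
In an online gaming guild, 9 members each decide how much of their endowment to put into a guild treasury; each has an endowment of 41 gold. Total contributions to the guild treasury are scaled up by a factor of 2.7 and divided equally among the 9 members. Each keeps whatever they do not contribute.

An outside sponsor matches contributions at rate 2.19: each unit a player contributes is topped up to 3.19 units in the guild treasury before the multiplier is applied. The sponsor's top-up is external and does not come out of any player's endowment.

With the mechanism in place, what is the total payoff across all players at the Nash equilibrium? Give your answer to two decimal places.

Even with the mechanism, each unit contributed returns only 2.7 × 3.19 / 9 = 0.9570 per unit of net cost, so contributing nothing is still dominant.
Everyone keeps their endowment and the group total is 9 × 41 = 369.

369.00 gold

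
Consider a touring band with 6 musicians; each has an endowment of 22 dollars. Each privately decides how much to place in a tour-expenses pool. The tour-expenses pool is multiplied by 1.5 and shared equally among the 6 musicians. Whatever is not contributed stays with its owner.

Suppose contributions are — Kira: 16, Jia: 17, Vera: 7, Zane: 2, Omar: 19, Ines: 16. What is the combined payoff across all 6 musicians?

Total contributed: 16 + 17 + 7 + 2 + 19 + 16 = 77; total kept: 6 × 22 − 77 = 55.
The tour-expenses pool pays out 1.5 × 77 = 115.50 in aggregate.
Group total = 55 + 115.50 = 170.50.

170.50 dollars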